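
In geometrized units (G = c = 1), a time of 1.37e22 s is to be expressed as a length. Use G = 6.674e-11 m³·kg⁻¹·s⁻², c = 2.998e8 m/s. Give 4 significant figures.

Time → length via c.
1.37e22 s × (c) = 4.107e30 m

4.107e30 m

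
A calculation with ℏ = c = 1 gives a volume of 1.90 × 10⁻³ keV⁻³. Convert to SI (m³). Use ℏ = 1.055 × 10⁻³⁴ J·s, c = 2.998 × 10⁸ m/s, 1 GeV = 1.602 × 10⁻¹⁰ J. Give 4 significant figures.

Volume is [L]³ = [E]⁻³·(ℏc)³.
1 GeV⁻³ → (ℏc)³ × (1 GeV in J)⁻³ = 7.696 × 10⁻⁴⁸ m³.
Convert the energy scale: 1.90 × 10⁻³ keV⁻³ = 1.90 × 10¹⁵ GeV⁻³.
Result: 1.90 × 10¹⁵ × 7.696 × 10⁻⁴⁸ = 1.462 × 10⁻³² m³.

1.462 × 10⁻³² m³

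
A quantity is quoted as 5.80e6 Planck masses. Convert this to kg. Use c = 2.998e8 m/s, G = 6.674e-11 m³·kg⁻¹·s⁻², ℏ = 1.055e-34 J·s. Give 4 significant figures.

0.1263 kg

One Planck mass: m_P = √(ℏc/G) = 2.177e-8 kg.
5.80e6 × 2.177e-8 kg = 0.1263 kg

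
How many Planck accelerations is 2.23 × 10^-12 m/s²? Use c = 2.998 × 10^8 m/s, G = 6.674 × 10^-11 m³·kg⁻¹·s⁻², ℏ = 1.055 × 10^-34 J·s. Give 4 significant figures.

4.011 × 10^-64

Planck acceleration: a_P = √(c⁷/(ℏG)) = 5.560 × 10^51 m/s².
2.23 × 10^-12 / 5.560 × 10^51 = 4.011 × 10^-64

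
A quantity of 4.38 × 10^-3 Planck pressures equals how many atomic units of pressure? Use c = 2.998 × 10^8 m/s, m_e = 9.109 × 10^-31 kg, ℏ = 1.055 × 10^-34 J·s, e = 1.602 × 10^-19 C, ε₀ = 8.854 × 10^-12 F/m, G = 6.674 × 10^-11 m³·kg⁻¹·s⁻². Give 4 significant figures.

6.927 × 10^97

Planck pressure: p_P = c⁷/(ℏG²) = 4.632 × 10^113 Pa
atomic unit of pressure: P_au = E_h/a₀³ = m_e⁴e¹⁰/((4πε₀)⁵ℏ⁸) = 2.929 × 10^13 Pa
4.38 × 10^-3 × 4.632 × 10^113 / 2.929 × 10^13 = 6.927 × 10^97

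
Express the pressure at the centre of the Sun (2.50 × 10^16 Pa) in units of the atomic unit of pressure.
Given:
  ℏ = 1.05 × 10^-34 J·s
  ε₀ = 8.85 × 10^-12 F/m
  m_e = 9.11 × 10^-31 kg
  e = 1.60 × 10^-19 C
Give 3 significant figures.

830

atomic unit of pressure: P_au = E_h/a₀³ = m_e⁴e¹⁰/((4πε₀)⁵ℏ⁸) = 3.01 × 10^13 Pa.
2.50 × 10^16 / 3.01 × 10^13 = 830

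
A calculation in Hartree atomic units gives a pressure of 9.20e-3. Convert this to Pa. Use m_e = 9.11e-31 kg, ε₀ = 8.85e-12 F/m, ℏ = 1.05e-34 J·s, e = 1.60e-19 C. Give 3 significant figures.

One atomic unit of pressure: P_au = E_h/a₀³ = m_e⁴e¹⁰/((4πε₀)⁵ℏ⁸) = 3.01e13 Pa.
9.20e-3 × 3.01e13 Pa = 2.77e11 Pa

2.77e11 Pa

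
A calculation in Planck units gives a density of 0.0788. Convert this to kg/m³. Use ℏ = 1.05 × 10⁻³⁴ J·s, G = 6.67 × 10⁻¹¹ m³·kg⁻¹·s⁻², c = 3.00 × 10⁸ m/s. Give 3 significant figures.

4.10 × 10⁹⁵ kg/m³

One Planck density: ρ_P = c⁵/(ℏG²) = 5.20 × 10⁹⁶ kg/m³.
0.0788 × 5.20 × 10⁹⁶ kg/m³ = 4.10 × 10⁹⁵ kg/m³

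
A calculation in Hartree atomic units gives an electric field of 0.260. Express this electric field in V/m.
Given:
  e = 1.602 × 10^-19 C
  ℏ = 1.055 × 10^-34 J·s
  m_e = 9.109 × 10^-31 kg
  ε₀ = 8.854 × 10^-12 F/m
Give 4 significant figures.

One atomic unit of electric field: E_au = E_h/(e a₀) = m_e²e⁵/((4πε₀)³ℏ⁴) = 5.131 × 10^11 V/m.
0.260 × 5.131 × 10^11 V/m = 1.334 × 10^11 V/m

1.334 × 10^11 V/m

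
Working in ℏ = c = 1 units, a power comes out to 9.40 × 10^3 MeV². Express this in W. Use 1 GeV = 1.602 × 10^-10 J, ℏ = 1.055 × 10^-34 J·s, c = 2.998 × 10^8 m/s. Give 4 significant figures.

2.287 × 10^12 W

Power is [E]/[T] = [E]²/ℏ.
1 GeV² → 1/ℏ × (1 GeV in J)² = 2.433 × 10^14 W.
Convert the energy scale: 9.40 × 10^3 MeV² = 9.40 × 10^-3 GeV².
Result: 9.40 × 10^-3 × 2.433 × 10^14 = 2.287 × 10^12 W.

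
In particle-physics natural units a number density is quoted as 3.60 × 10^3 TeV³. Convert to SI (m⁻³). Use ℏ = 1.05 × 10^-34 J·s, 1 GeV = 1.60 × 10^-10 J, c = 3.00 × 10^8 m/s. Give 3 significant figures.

Number density is [L]⁻³ = [E]³/(ℏc)³.
1 GeV³ → 1/(ℏc)³ × (1 GeV in J)³ = 1.31 × 10^47 m⁻³.
Convert the energy scale: 3.60 × 10^3 TeV³ = 3.60 × 10^12 GeV³.
Result: 3.60 × 10^12 × 1.31 × 10^47 = 4.72 × 10^59 m⁻³.

4.72 × 10^59 m⁻³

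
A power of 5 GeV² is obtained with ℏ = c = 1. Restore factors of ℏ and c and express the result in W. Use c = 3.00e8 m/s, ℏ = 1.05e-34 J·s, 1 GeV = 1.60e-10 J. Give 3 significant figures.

Power is [E]/[T] = [E]²/ℏ.
1 GeV² → 1/ℏ × (1 GeV in J)² = 2.44e14 W.
Result: 5 × 2.44e14 = 1.22e15 W.

1.22e15 W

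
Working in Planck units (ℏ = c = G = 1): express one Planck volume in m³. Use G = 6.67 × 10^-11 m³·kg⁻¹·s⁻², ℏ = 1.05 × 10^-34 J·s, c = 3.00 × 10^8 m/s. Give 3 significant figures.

4.18 × 10^-105 m³

The unique combination of the constants set to 1 with dimensions of volume is V_P = (ℏG/c³)^(3/2).
  = √(1.75 × 10^-209)
  = 4.18 × 10^-105 m³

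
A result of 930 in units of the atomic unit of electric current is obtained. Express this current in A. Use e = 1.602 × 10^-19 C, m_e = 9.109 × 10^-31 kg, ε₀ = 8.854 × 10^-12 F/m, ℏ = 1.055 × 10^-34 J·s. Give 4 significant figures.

6.149 A

One atomic unit of electric current: I_au = e E_h/ℏ = m_e e⁵/((4πε₀)²ℏ³) = 6.612 × 10^-3 A.
930 × 6.612 × 10^-3 A = 6.149 A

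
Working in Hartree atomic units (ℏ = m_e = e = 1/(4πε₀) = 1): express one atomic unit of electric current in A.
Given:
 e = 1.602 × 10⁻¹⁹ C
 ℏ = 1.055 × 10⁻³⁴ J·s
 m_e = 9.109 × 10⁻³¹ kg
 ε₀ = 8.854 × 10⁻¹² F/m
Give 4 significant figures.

6.612 × 10⁻³ A

From ℏ = m_e = e = 1/(4πε₀) = 1 the current scale is I_au = e E_h/ℏ = m_e e⁵/((4πε₀)²ℏ³).
E_h = 4.354 × 10⁻¹⁸ J
e·E_h/ℏ = 6.612 × 10⁻³ A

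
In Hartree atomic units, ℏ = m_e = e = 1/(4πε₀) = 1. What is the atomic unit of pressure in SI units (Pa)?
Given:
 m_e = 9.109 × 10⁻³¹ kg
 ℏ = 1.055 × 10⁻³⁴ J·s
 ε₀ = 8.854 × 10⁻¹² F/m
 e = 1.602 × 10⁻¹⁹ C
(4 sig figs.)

2.929 × 10¹³ Pa

Dimensional analysis gives P_au = E_h/a₀³ = m_e⁴e¹⁰/((4πε₀)⁵ℏ⁸).
E_h = 4.354 × 10⁻¹⁸ J
a₀ = 5.297 × 10⁻¹¹ m
E_h/a₀³ = 2.929 × 10¹³ Pa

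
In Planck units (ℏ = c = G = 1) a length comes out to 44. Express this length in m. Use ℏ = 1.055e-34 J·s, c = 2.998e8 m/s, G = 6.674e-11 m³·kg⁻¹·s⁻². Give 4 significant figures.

7.113e-34 m

One Planck length: ℓ_P = √(ℏG/c³) = 1.616e-35 m.
44 × 1.616e-35 m = 7.113e-34 m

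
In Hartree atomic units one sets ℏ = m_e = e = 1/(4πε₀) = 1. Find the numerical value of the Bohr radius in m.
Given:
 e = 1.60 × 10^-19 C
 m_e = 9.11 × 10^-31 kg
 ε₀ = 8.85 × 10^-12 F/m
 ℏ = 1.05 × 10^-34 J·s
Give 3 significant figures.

5.26 × 10^-11 m

a₀ = 4πε₀ℏ²/(m_e e²)
  = 1.23 × 10^-78 / 2.33 × 10^-68
  = 5.26 × 10^-11 m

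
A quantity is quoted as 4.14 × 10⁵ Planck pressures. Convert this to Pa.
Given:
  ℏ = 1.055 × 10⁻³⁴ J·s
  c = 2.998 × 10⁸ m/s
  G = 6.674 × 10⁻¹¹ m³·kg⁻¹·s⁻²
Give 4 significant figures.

One Planck pressure: p_P = c⁷/(ℏG²) = 4.632 × 10¹¹³ Pa.
4.14 × 10⁵ × 4.632 × 10¹¹³ Pa = 1.918 × 10¹¹⁹ Pa

1.918 × 10¹¹⁹ Pa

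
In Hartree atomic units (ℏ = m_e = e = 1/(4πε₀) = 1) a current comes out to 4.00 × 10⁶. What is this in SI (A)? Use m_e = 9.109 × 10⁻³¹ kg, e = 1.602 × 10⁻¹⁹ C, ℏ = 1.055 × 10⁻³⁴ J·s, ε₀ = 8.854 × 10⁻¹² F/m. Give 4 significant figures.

One atomic unit of electric current: I_au = e E_h/ℏ = m_e e⁵/((4πε₀)²ℏ³) = 6.612 × 10⁻³ A.
4.00 × 10⁶ × 6.612 × 10⁻³ A = 2.645 × 10⁴ A

2.645 × 10⁴ A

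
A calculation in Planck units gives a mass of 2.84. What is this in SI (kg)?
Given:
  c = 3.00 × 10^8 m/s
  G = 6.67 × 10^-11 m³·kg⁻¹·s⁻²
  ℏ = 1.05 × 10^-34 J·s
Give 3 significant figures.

One Planck mass: m_P = √(ℏc/G) = 2.17 × 10^-8 kg.
2.84 × 2.17 × 10^-8 kg = 6.17 × 10^-8 kg

6.17 × 10^-8 kg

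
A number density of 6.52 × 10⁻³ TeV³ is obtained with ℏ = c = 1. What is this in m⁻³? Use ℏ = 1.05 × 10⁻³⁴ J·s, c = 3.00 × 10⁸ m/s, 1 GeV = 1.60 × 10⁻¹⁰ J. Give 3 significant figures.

Number density is [L]⁻³ = [E]³/(ℏc)³.
1 GeV³ → 1/(ℏc)³ × (1 GeV in J)³ = 1.31 × 10⁴⁷ m⁻³.
Convert the energy scale: 6.52 × 10⁻³ TeV³ = 6.52 × 10⁶ GeV³.
Result: 6.52 × 10⁶ × 1.31 × 10⁴⁷ = 8.54 × 10⁵³ m⁻³.

8.54 × 10⁵³ m⁻³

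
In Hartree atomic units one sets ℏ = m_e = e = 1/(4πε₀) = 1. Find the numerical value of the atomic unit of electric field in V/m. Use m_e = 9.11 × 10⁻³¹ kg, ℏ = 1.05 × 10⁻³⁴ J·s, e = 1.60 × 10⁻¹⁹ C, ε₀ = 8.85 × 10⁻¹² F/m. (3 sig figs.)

5.20 × 10¹¹ V/m

E_au = E_h/(e a₀) = m_e²e⁵/((4πε₀)³ℏ⁴)
E_h = 4.38 × 10⁻¹⁸ J
a₀ = 5.26 × 10⁻¹¹ m
E_h/(e·a₀) = 5.20 × 10¹¹ V/m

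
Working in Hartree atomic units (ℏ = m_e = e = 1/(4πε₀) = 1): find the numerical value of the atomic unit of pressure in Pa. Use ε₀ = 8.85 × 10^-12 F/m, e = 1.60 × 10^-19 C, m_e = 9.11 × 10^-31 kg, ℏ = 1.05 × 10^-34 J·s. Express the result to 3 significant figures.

3.01 × 10^13 Pa

From ℏ = m_e = e = 1/(4πε₀) = 1 the pressure scale is P_au = E_h/a₀³ = m_e⁴e¹⁰/((4πε₀)⁵ℏ⁸).
E_h = 4.38 × 10^-18 J
a₀ = 5.26 × 10^-11 m
E_h/a₀³ = 3.01 × 10^13 Pa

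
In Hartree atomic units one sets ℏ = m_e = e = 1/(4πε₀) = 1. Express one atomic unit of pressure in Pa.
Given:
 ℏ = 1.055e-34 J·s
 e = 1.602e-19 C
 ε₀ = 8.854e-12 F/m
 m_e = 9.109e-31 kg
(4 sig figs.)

P_au = E_h/a₀³ = m_e⁴e¹⁰/((4πε₀)⁵ℏ⁸)
E_h = 4.354e-18 J
a₀ = 5.297e-11 m
E_h/a₀³ = 2.929e13 Pa

2.929e13 Pa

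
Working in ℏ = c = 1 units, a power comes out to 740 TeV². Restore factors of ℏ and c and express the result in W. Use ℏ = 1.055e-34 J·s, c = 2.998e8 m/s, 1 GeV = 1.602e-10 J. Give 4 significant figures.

Power is [E]/[T] = [E]²/ℏ.
1 GeV² → 1/ℏ × (1 GeV in J)² = 2.433e14 W.
Convert the energy scale: 740 TeV² = 7.40e8 GeV².
Result: 7.40e8 × 2.433e14 = 1.800e23 W.

1.800e23 W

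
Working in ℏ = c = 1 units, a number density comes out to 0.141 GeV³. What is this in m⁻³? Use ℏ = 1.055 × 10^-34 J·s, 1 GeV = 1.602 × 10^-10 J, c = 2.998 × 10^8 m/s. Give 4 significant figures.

1.832 × 10^46 m⁻³

Number density is [L]⁻³ = [E]³/(ℏc)³.
1 GeV³ → 1/(ℏc)³ × (1 GeV in J)³ = 1.299 × 10^47 m⁻³.
Result: 0.141 × 1.299 × 10^47 = 1.832 × 10^46 m⁻³.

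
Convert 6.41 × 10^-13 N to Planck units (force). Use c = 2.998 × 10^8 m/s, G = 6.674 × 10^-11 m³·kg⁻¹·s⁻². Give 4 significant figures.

Planck force: F_P = c⁴/G = 1.210 × 10^44 N.
6.41 × 10^-13 / 1.210 × 10^44 = 5.296 × 10^-57

5.296 × 10^-57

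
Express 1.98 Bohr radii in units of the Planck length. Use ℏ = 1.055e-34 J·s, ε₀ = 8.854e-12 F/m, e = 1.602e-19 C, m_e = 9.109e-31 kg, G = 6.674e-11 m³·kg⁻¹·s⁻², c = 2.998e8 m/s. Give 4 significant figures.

Bohr radius: a₀ = 4πε₀ℏ²/(m_e e²) = 5.297e-11 m
Planck length: ℓ_P = √(ℏG/c³) = 1.616e-35 m
1.98 × 5.297e-11 / 1.616e-35 = 6.489e24

6.489e24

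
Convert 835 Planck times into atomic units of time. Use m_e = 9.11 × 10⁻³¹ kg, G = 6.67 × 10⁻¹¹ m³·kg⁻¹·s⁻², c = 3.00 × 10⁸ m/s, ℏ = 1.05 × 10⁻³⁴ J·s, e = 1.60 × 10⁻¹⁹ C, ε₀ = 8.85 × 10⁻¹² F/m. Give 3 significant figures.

Planck time: t_P = √(ℏG/c⁵) = 5.37 × 10⁻⁴⁴ s
atomic unit of time: τ_au = (4πε₀)²ℏ³/(m_e e⁴) = 2.40 × 10⁻¹⁷ s
835 × 5.37 × 10⁻⁴⁴ / 2.40 × 10⁻¹⁷ = 1.87 × 10⁻²⁴

1.87 × 10⁻²⁴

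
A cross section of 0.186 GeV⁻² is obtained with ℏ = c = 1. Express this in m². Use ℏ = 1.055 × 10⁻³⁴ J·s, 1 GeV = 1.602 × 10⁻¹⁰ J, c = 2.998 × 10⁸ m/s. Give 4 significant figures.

7.250 × 10⁻³³ m²

Area is [L]² = [E]⁻²·(ℏc)²; restore (ℏc)².
1 GeV⁻² → (ℏc)² × (1 GeV in J)⁻² = 3.898 × 10⁻³² m².
Result: 0.186 × 3.898 × 10⁻³² = 7.250 × 10⁻³³ m².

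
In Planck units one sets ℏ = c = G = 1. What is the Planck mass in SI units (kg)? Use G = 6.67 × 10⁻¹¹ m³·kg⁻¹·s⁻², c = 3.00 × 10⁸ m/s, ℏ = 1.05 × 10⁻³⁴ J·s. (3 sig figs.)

m_P = √(ℏc/G)
  = √(4.72 × 10⁻¹⁶)
  = 2.17 × 10⁻⁸ kg

2.17 × 10⁻⁸ kg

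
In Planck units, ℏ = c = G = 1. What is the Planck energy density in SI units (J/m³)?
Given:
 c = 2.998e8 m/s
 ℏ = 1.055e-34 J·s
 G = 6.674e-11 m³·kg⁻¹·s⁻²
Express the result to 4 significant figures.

The unique combination of the constants set to 1 with dimensions of energy density is u_P = c⁷/(ℏG²).
  = 2.177e59 / 4.699e-55
  = 4.632e113 J/m³

4.632e113 J/m³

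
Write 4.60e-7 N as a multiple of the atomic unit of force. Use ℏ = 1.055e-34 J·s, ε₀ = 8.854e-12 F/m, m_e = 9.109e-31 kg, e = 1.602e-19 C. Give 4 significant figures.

5.596

atomic unit of force: F_au = E_h/a₀ = m_e²e⁶/((4πε₀)³ℏ⁴) = 8.220e-8 N.
4.60e-7 / 8.220e-8 = 5.596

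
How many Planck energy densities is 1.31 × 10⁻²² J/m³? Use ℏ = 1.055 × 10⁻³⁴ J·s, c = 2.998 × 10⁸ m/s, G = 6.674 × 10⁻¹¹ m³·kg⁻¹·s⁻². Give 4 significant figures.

2.828 × 10⁻¹³⁶

Planck energy density: u_P = c⁷/(ℏG²) = 4.632 × 10¹¹³ J/m³.
1.31 × 10⁻²² / 4.632 × 10¹¹³ = 2.828 × 10⁻¹³⁶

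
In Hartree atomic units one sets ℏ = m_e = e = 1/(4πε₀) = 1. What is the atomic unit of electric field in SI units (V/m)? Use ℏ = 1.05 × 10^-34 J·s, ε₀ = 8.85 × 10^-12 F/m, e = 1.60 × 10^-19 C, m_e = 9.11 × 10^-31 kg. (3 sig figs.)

5.20 × 10^11 V/m

E_au = E_h/(e a₀) = m_e²e⁵/((4πε₀)³ℏ⁴)
E_h = 4.38 × 10^-18 J
a₀ = 5.26 × 10^-11 m
E_h/(e·a₀) = 5.20 × 10^11 V/m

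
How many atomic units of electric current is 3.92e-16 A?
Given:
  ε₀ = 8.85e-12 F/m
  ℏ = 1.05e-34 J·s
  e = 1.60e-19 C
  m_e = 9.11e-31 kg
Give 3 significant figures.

atomic unit of electric current: I_au = e E_h/ℏ = m_e e⁵/((4πε₀)²ℏ³) = 6.67e-3 A.
3.92e-16 / 6.67e-3 = 5.88e-14

5.88e-14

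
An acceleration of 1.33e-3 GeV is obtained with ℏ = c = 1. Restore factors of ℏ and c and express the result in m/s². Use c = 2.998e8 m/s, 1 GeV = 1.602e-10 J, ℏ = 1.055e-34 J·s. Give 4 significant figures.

6.055e29 m/s²

Acceleration is [L]/[T]² = c·[E]/ℏ.
1 GeV → c/ℏ × (1 GeV in J) = 4.552e32 m/s².
Result: 1.33e-3 × 4.552e32 = 6.055e29 m/s².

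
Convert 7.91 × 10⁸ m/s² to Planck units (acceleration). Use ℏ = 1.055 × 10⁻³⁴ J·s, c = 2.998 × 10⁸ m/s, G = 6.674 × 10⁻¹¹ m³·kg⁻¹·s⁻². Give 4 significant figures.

1.423 × 10⁻⁴³

Planck acceleration: a_P = √(c⁷/(ℏG)) = 5.560 × 10⁵¹ m/s².
7.91 × 10⁸ / 5.560 × 10⁵¹ = 1.423 × 10⁻⁴³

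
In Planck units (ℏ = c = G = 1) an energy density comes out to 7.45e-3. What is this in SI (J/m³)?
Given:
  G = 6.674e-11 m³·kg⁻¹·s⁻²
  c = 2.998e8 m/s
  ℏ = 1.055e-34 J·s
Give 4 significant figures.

One Planck energy density: u_P = c⁷/(ℏG²) = 4.632e113 J/m³.
7.45e-3 × 4.632e113 J/m³ = 3.451e111 J/m³

3.451e111 J/m³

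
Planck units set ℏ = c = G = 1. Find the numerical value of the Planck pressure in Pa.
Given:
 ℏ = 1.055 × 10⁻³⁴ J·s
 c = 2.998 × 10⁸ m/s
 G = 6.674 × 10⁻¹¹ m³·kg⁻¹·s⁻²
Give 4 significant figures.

The unique combination of the constants set to 1 with dimensions of pressure is p_P = c⁷/(ℏG²).
  = 2.177 × 10⁵⁹ / 4.699 × 10⁻⁵⁵
  = 4.632 × 10¹¹³ Pa

4.632 × 10¹¹³ Pa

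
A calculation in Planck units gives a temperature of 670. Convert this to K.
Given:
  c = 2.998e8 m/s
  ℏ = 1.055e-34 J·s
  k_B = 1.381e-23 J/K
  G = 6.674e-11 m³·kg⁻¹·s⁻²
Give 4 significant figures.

One Planck temperature: T_P = √(ℏc⁵/G) / k_B = 1.417e32 K.
670 × 1.417e32 K = 9.493e34 K

9.493e34 K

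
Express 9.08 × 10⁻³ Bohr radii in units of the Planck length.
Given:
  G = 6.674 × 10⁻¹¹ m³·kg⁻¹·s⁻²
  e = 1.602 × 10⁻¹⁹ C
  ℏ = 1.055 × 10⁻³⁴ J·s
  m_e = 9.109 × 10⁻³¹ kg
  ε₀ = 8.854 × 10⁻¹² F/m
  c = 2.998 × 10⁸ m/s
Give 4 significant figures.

Bohr radius: a₀ = 4πε₀ℏ²/(m_e e²) = 5.297 × 10⁻¹¹ m
Planck length: ℓ_P = √(ℏG/c³) = 1.616 × 10⁻³⁵ m
9.08 × 10⁻³ × 5.297 × 10⁻¹¹ / 1.616 × 10⁻³⁵ = 2.976 × 10²²

2.976 × 10²²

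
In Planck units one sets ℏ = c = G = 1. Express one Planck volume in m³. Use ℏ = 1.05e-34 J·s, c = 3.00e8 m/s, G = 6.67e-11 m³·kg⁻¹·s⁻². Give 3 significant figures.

4.18e-105 m³

V_P = (ℏG/c³)^(3/2)
  = √(1.75e-209)
  = 4.18e-105 m³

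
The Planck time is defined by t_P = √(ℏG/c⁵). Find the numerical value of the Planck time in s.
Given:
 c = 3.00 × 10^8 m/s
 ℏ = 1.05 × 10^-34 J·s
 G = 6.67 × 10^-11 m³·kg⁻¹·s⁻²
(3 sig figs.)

5.37 × 10^-44 s

t_P = √(ℏG/c⁵)
  = √(2.88 × 10^-87)
  = 5.37 × 10^-44 s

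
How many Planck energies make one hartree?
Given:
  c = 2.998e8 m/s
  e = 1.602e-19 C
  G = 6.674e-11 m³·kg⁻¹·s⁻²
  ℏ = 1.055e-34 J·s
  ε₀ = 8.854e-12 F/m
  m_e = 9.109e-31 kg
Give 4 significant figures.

hartree: E_h = m_e e⁴/(4πε₀ℏ)² = 4.354e-18 J
Planck energy: E_P = √(ℏc⁵/G) = 1.957e9 J
ratio = 4.354e-18 / 1.957e9 = 2.225e-27

2.225e-27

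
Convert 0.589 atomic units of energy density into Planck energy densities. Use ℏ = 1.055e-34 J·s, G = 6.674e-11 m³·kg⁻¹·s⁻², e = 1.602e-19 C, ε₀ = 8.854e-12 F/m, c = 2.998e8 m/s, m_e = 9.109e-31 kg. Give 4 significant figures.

3.724e-101

atomic unit of energy density: u_au = E_h/a₀³ = m_e⁴e¹⁰/((4πε₀)⁵ℏ⁸) = 2.929e13 J/m³
Planck energy density: u_P = c⁷/(ℏG²) = 4.632e113 J/m³
0.589 × 2.929e13 / 4.632e113 = 3.724e-101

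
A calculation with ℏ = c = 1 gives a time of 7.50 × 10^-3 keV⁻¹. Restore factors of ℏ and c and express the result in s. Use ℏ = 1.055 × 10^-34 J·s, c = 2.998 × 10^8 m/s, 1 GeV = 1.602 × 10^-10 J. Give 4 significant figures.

4.939 × 10^-21 s

A time is [E]⁻¹ in ℏ=c=1; restore one factor of ℏ.
1 GeV⁻¹ → ℏ × (1 GeV in J)⁻¹ = 6.586 × 10^-25 s.
Convert the energy scale: 7.50 × 10^-3 keV⁻¹ = 7.50 × 10^3 GeV⁻¹.
Result: 7.50 × 10^3 × 6.586 × 10^-25 = 4.939 × 10^-21 s.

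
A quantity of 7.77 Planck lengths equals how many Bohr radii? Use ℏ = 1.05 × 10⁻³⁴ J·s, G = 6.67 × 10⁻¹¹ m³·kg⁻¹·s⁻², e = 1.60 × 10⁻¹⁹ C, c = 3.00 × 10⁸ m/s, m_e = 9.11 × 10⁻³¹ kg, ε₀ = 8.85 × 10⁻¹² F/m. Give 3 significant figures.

Planck length: ℓ_P = √(ℏG/c³) = 1.61 × 10⁻³⁵ m
Bohr radius: a₀ = 4πε₀ℏ²/(m_e e²) = 5.26 × 10⁻¹¹ m
7.77 × 1.61 × 10⁻³⁵ / 5.26 × 10⁻¹¹ = 2.38 × 10⁻²⁴

2.38 × 10⁻²⁴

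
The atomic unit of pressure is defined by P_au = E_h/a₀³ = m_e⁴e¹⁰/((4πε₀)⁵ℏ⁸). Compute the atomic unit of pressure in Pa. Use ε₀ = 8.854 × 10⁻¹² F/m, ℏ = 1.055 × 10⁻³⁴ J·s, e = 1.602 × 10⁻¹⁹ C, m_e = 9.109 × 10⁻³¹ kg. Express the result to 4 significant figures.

2.929 × 10¹³ Pa

P_au = E_h/a₀³ = m_e⁴e¹⁰/((4πε₀)⁵ℏ⁸)
E_h = 4.354 × 10⁻¹⁸ J
a₀ = 5.297 × 10⁻¹¹ m
E_h/a₀³ = 2.929 × 10¹³ Pa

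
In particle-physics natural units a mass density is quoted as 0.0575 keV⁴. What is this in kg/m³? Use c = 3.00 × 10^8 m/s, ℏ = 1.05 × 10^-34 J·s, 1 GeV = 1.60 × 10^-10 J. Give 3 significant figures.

1.34 × 10^-5 kg/m³

Mass density is [E]/(c²[L]³) = [E]⁴/(ℏ³c⁵).
1 GeV⁴ → 1/(ℏ³c⁵) × (1 GeV in J)⁴ = 2.33 × 10^20 kg/m³.
Convert the energy scale: 0.0575 keV⁴ = 5.75 × 10^-26 GeV⁴.
Result: 5.75 × 10^-26 × 2.33 × 10^20 = 1.34 × 10^-5 kg/m³.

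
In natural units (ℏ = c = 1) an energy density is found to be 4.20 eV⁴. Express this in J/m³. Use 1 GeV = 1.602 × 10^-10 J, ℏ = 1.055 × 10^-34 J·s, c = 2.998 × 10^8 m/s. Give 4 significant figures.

[E]/[L]³ = [E]⁴/(ℏc)³; restore (ℏc)⁻³.
1 GeV⁴ → 1/(ℏc)³ × (1 GeV in J)⁴ = 2.082 × 10^37 J/m³.
Convert the energy scale: 4.20 eV⁴ = 4.20 × 10^-36 GeV⁴.
Result: 4.20 × 10^-36 × 2.082 × 10^37 = 87.43 J/m³.

87.43 J/m³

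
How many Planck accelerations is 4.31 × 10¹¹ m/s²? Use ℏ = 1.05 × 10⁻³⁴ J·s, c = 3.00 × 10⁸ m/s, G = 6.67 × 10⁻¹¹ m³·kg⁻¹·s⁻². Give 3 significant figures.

Planck acceleration: a_P = √(c⁷/(ℏG)) = 5.59 × 10⁵¹ m/s².
4.31 × 10¹¹ / 5.59 × 10⁵¹ = 7.71 × 10⁻⁴¹

7.71 × 10⁻⁴¹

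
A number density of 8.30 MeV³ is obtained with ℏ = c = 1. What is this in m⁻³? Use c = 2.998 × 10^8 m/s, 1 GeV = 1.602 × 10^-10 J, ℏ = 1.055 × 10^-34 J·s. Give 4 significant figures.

Number density is [L]⁻³ = [E]³/(ℏc)³.
1 GeV³ → 1/(ℏc)³ × (1 GeV in J)³ = 1.299 × 10^47 m⁻³.
Convert the energy scale: 8.30 MeV³ = 8.30 × 10^-9 GeV³.
Result: 8.30 × 10^-9 × 1.299 × 10^47 = 1.078 × 10^39 m⁻³.

1.078 × 10^39 m⁻³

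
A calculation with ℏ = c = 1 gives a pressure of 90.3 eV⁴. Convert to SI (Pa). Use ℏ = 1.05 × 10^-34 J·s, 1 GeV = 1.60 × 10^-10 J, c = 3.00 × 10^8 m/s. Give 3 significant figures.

1.89 × 10^3 Pa

Pressure is [E]/[L]³ = [E]⁴/(ℏc)³.
1 GeV⁴ → 1/(ℏc)³ × (1 GeV in J)⁴ = 2.10 × 10^37 Pa.
Convert the energy scale: 90.3 eV⁴ = 9.03 × 10^-35 GeV⁴.
Result: 9.03 × 10^-35 × 2.10 × 10^37 = 1.89 × 10^3 Pa.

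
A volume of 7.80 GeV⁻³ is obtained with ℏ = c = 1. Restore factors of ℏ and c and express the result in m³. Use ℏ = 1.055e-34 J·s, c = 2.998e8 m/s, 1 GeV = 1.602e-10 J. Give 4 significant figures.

Volume is [L]³ = [E]⁻³·(ℏc)³.
1 GeV⁻³ → (ℏc)³ × (1 GeV in J)⁻³ = 7.696e-48 m³.
Result: 7.80 × 7.696e-48 = 6.003e-47 m³.

6.003e-47 m³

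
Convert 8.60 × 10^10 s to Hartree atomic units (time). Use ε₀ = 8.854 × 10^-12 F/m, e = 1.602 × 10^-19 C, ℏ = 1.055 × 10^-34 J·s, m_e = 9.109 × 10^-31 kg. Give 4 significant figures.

3.549 × 10^27

atomic unit of time: τ_au = (4πε₀)²ℏ³/(m_e e⁴) = 2.423 × 10^-17 s.
8.60 × 10^10 / 2.423 × 10^-17 = 3.549 × 10^27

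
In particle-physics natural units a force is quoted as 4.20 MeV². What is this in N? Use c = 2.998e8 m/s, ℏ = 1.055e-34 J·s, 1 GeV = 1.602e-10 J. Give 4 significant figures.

Force is [E]/[L] = [E]²/(ℏc); restore (ℏc)⁻¹.
1 GeV² → 1/(ℏc) × (1 GeV in J)² = 8.114e5 N.
Convert the energy scale: 4.20 MeV² = 4.20e-6 GeV².
Result: 4.20e-6 × 8.114e5 = 3.408 N.

3.408 N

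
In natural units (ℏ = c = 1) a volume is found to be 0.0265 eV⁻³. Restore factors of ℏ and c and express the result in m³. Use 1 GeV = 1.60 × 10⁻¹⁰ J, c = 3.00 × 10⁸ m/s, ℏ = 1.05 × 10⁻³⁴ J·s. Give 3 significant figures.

2.02 × 10⁻²² m³

Volume is [L]³ = [E]⁻³·(ℏc)³.
1 GeV⁻³ → (ℏc)³ × (1 GeV in J)⁻³ = 7.63 × 10⁻⁴⁸ m³.
Convert the energy scale: 0.0265 eV⁻³ = 2.65 × 10²⁵ GeV⁻³.
Result: 2.65 × 10²⁵ × 7.63 × 10⁻⁴⁸ = 2.02 × 10⁻²² m³.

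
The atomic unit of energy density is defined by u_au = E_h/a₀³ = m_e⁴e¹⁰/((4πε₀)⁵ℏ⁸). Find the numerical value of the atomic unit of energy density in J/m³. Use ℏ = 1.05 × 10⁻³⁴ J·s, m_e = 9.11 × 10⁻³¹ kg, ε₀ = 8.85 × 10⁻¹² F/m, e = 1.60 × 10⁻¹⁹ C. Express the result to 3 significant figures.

3.01 × 10¹³ J/m³

u_au = E_h/a₀³ = m_e⁴e¹⁰/((4πε₀)⁵ℏ⁸)
E_h = 4.38 × 10⁻¹⁸ J
a₀ = 5.26 × 10⁻¹¹ m
E_h/a₀³ = 3.01 × 10¹³ J/m³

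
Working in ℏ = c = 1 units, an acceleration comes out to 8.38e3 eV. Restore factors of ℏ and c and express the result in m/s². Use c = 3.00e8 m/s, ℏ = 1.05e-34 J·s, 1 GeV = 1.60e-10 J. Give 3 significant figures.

3.83e27 m/s²

Acceleration is [L]/[T]² = c·[E]/ℏ.
1 GeV → c/ℏ × (1 GeV in J) = 4.57e32 m/s².
Convert the energy scale: 8.38e3 eV = 8.38e-6 GeV.
Result: 8.38e-6 × 4.57e32 = 3.83e27 m/s².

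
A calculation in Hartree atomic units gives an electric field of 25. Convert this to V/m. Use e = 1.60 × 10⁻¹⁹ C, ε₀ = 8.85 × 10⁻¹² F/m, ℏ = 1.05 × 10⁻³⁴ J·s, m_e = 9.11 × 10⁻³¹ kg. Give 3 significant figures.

One atomic unit of electric field: E_au = E_h/(e a₀) = m_e²e⁵/((4πε₀)³ℏ⁴) = 5.20 × 10¹¹ V/m.
25 × 5.20 × 10¹¹ V/m = 1.30 × 10¹³ V/m

1.30 × 10¹³ V/m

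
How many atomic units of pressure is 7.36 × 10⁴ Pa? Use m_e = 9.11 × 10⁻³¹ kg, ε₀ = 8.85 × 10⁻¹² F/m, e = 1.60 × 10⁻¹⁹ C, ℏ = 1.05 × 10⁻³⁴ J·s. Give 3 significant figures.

atomic unit of pressure: P_au = E_h/a₀³ = m_e⁴e¹⁰/((4πε₀)⁵ℏ⁸) = 3.01 × 10¹³ Pa.
7.36 × 10⁴ / 3.01 × 10¹³ = 2.44 × 10⁻⁹

2.44 × 10⁻⁹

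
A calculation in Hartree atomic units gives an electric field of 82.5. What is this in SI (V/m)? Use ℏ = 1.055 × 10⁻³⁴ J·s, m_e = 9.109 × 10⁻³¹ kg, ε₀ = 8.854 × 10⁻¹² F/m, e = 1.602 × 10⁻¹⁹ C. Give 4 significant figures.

4.233 × 10¹³ V/m

One atomic unit of electric field: E_au = E_h/(e a₀) = m_e²e⁵/((4πε₀)³ℏ⁴) = 5.131 × 10¹¹ V/m.
82.5 × 5.131 × 10¹¹ V/m = 4.233 × 10¹³ V/m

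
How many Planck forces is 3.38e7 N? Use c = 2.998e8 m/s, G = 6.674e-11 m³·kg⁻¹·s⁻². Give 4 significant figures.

2.792e-37

Planck force: F_P = c⁴/G = 1.210e44 N.
3.38e7 / 1.210e44 = 2.792e-37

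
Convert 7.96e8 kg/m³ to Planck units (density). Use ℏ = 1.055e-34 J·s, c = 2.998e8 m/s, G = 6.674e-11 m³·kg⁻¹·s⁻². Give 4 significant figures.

Planck density: ρ_P = c⁵/(ℏG²) = 5.154e96 kg/m³.
7.96e8 / 5.154e96 = 1.544e-88

1.544e-88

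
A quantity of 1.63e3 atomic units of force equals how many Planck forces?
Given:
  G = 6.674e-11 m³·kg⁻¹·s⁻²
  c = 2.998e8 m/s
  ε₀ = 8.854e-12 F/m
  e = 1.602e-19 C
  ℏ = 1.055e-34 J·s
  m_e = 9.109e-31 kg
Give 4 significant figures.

1.107e-48

atomic unit of force: F_au = E_h/a₀ = m_e²e⁶/((4πε₀)³ℏ⁴) = 8.220e-8 N
Planck force: F_P = c⁴/G = 1.210e44 N
1.63e3 × 8.220e-8 / 1.210e44 = 1.107e-48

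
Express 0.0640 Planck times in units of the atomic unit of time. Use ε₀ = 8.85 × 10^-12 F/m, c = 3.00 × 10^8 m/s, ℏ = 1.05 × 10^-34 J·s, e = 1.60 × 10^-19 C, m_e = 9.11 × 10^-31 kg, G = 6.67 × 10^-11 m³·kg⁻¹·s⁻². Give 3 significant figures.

1.43 × 10^-28

Planck time: t_P = √(ℏG/c⁵) = 5.37 × 10^-44 s
atomic unit of time: τ_au = (4πε₀)²ℏ³/(m_e e⁴) = 2.40 × 10^-17 s
0.0640 × 5.37 × 10^-44 / 2.40 × 10^-17 = 1.43 × 10^-28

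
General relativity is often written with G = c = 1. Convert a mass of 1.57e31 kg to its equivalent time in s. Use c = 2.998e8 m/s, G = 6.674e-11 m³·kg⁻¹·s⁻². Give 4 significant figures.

3.889e-5 s

Mass → time via G/c³.
1.57e31 kg × (G/c³) = 3.889e-5 s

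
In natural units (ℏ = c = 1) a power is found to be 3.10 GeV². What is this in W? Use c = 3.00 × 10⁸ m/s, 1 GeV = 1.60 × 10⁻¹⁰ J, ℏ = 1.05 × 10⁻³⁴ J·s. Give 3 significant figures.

7.56 × 10¹⁴ W

Power is [E]/[T] = [E]²/ℏ.
1 GeV² → 1/ℏ × (1 GeV in J)² = 2.44 × 10¹⁴ W.
Result: 3.10 × 2.44 × 10¹⁴ = 7.56 × 10¹⁴ W.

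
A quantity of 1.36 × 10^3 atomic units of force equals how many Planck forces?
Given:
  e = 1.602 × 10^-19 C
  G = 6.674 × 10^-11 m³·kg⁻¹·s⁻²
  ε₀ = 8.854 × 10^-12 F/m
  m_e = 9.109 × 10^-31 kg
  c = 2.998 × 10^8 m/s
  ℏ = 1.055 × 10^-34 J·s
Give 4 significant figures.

9.235 × 10^-49

atomic unit of force: F_au = E_h/a₀ = m_e²e⁶/((4πε₀)³ℏ⁴) = 8.220 × 10^-8 N
Planck force: F_P = c⁴/G = 1.210 × 10^44 N
1.36 × 10^3 × 8.220 × 10^-8 / 1.210 × 10^44 = 9.235 × 10^-49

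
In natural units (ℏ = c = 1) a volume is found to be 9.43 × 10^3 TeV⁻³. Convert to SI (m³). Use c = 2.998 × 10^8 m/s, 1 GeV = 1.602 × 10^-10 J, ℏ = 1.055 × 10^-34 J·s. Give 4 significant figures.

7.257 × 10^-53 m³

Volume is [L]³ = [E]⁻³·(ℏc)³.
1 GeV⁻³ → (ℏc)³ × (1 GeV in J)⁻³ = 7.696 × 10^-48 m³.
Convert the energy scale: 9.43 × 10^3 TeV⁻³ = 9.43 × 10^-6 GeV⁻³.
Result: 9.43 × 10^-6 × 7.696 × 10^-48 = 7.257 × 10^-53 m³.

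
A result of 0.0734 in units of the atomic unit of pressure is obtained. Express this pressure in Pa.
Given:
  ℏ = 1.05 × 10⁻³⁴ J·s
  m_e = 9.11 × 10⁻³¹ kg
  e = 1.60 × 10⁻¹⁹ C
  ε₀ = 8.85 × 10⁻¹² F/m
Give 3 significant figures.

2.21 × 10¹² Pa

One atomic unit of pressure: P_au = E_h/a₀³ = m_e⁴e¹⁰/((4πε₀)⁵ℏ⁸) = 3.01 × 10¹³ Pa.
0.0734 × 3.01 × 10¹³ Pa = 2.21 × 10¹² Pa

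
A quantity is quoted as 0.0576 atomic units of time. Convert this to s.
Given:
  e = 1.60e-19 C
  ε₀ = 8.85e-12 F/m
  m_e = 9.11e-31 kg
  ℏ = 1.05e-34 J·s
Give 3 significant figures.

One atomic unit of time: τ_au = (4πε₀)²ℏ³/(m_e e⁴) = 2.40e-17 s.
0.0576 × 2.40e-17 s = 1.38e-18 s

1.38e-18 s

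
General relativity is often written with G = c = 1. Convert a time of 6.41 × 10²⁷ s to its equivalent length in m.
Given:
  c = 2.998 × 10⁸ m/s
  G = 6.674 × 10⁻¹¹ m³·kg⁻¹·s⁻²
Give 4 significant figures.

Time → length via c.
6.41 × 10²⁷ s × (c) = 1.922 × 10³⁶ m

1.922 × 10³⁶ m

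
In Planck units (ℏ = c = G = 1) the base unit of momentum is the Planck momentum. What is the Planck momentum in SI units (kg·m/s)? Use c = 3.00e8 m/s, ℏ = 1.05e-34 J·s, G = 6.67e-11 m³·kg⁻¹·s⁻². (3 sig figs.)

6.52 kg·m/s

p_P = √(ℏc³/G)
  = √(42.5)
  = 6.52 kg·m/s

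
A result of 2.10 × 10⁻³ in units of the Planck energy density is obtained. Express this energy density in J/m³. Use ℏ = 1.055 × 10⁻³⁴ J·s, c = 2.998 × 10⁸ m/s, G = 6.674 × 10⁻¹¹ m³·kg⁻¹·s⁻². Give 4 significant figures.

9.728 × 10¹¹⁰ J/m³

One Planck energy density: u_P = c⁷/(ℏG²) = 4.632 × 10¹¹³ J/m³.
2.10 × 10⁻³ × 4.632 × 10¹¹³ J/m³ = 9.728 × 10¹¹⁰ J/m³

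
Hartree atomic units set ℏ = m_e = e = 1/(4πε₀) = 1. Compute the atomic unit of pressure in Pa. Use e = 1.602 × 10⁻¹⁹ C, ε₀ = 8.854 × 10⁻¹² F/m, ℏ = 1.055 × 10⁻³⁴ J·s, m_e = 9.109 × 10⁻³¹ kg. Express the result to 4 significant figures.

2.929 × 10¹³ Pa

Dimensional analysis gives P_au = E_h/a₀³ = m_e⁴e¹⁰/((4πε₀)⁵ℏ⁸).
E_h = 4.354 × 10⁻¹⁸ J
a₀ = 5.297 × 10⁻¹¹ m
E_h/a₀³ = 2.929 × 10¹³ Pa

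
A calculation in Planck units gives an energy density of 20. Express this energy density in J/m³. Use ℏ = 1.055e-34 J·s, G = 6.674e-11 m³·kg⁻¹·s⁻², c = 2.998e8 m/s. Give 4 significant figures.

One Planck energy density: u_P = c⁷/(ℏG²) = 4.632e113 J/m³.
20 × 4.632e113 J/m³ = 9.265e114 J/m³

9.265e114 J/m³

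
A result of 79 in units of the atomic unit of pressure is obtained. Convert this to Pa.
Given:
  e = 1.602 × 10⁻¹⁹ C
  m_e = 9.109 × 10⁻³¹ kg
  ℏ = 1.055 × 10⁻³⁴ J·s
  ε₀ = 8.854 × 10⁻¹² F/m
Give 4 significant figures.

2.314 × 10¹⁵ Pa

One atomic unit of pressure: P_au = E_h/a₀³ = m_e⁴e¹⁰/((4πε₀)⁵ℏ⁸) = 2.929 × 10¹³ Pa.
79 × 2.929 × 10¹³ Pa = 2.314 × 10¹⁵ Pa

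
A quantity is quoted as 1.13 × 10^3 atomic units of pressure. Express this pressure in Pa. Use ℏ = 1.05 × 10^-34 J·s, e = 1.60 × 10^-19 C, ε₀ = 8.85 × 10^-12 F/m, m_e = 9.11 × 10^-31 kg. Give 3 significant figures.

One atomic unit of pressure: P_au = E_h/a₀³ = m_e⁴e¹⁰/((4πε₀)⁵ℏ⁸) = 3.01 × 10^13 Pa.
1.13 × 10^3 × 3.01 × 10^13 Pa = 3.40 × 10^16 Pa

3.40 × 10^16 Pa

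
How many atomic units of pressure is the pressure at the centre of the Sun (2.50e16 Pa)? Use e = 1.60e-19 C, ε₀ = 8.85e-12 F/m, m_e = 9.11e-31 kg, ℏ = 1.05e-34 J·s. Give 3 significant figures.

atomic unit of pressure: P_au = E_h/a₀³ = m_e⁴e¹⁰/((4πε₀)⁵ℏ⁸) = 3.01e13 Pa.
2.50e16 / 3.01e13 = 830

830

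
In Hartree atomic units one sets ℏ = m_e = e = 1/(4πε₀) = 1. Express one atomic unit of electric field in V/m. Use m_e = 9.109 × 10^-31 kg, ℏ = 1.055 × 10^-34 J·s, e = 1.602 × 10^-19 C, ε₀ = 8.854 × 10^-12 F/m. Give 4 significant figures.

E_au = E_h/(e a₀) = m_e²e⁵/((4πε₀)³ℏ⁴)
E_h = 4.354 × 10^-18 J
a₀ = 5.297 × 10^-11 m
E_h/(e·a₀) = 5.131 × 10^11 V/m

5.131 × 10^11 V/m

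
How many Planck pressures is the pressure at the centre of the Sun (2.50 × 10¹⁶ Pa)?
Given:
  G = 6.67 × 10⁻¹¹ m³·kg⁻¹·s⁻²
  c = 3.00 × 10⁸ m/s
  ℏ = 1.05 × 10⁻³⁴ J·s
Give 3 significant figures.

5.34 × 10⁻⁹⁸

Planck pressure: p_P = c⁷/(ℏG²) = 4.68 × 10¹¹³ Pa.
2.50 × 10¹⁶ / 4.68 × 10¹¹³ = 5.34 × 10⁻⁹⁸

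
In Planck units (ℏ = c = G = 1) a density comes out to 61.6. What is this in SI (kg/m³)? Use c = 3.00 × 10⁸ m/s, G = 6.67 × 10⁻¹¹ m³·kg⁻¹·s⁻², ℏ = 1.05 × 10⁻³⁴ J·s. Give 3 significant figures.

One Planck density: ρ_P = c⁵/(ℏG²) = 5.20 × 10⁹⁶ kg/m³.
61.6 × 5.20 × 10⁹⁶ kg/m³ = 3.20 × 10⁹⁸ kg/m³

3.20 × 10⁹⁸ kg/m³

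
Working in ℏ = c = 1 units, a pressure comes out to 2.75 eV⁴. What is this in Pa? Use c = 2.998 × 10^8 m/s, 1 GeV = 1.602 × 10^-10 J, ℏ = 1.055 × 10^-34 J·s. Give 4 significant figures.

Pressure is [E]/[L]³ = [E]⁴/(ℏc)³.
1 GeV⁴ → 1/(ℏc)³ × (1 GeV in J)⁴ = 2.082 × 10^37 Pa.
Convert the energy scale: 2.75 eV⁴ = 2.75 × 10^-36 GeV⁴.
Result: 2.75 × 10^-36 × 2.082 × 10^37 = 57.24 Pa.

57.24 Pa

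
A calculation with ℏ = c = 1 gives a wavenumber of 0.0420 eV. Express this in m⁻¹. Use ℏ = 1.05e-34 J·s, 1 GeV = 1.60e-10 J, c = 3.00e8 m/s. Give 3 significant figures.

2.13e5 m⁻¹

Inverse length is [E]/(ℏc).
1 GeV → 1/(ℏc) × (1 GeV in J) = 5.08e15 m⁻¹.
Convert the energy scale: 0.0420 eV = 4.20e-11 GeV.
Result: 4.20e-11 × 5.08e15 = 2.13e5 m⁻¹.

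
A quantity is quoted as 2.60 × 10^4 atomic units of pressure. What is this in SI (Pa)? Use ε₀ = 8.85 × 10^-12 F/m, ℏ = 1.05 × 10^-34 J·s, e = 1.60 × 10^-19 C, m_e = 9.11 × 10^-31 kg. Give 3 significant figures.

7.83 × 10^17 Pa

One atomic unit of pressure: P_au = E_h/a₀³ = m_e⁴e¹⁰/((4πε₀)⁵ℏ⁸) = 3.01 × 10^13 Pa.
2.60 × 10^4 × 3.01 × 10^13 Pa = 7.83 × 10^17 Pa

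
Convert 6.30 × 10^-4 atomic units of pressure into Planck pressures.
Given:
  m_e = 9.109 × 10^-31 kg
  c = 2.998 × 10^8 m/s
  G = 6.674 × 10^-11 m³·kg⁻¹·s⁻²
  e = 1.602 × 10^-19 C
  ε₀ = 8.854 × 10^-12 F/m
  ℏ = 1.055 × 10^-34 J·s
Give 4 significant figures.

atomic unit of pressure: P_au = E_h/a₀³ = m_e⁴e¹⁰/((4πε₀)⁵ℏ⁸) = 2.929 × 10^13 Pa
Planck pressure: p_P = c⁷/(ℏG²) = 4.632 × 10^113 Pa
6.30 × 10^-4 × 2.929 × 10^13 / 4.632 × 10^113 = 3.984 × 10^-104

3.984 × 10^-104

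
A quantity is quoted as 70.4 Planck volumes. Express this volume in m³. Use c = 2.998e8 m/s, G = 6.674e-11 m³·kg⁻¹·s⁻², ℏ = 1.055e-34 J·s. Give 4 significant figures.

One Planck volume: V_P = (ℏG/c³)^(3/2) = 4.224e-105 m³.
70.4 × 4.224e-105 m³ = 2.974e-103 m³

2.974e-103 m³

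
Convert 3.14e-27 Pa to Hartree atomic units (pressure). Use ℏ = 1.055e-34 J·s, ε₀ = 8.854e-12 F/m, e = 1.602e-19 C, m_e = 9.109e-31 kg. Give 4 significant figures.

1.072e-40

atomic unit of pressure: P_au = E_h/a₀³ = m_e⁴e¹⁰/((4πε₀)⁵ℏ⁸) = 2.929e13 Pa.
3.14e-27 / 2.929e13 = 1.072e-40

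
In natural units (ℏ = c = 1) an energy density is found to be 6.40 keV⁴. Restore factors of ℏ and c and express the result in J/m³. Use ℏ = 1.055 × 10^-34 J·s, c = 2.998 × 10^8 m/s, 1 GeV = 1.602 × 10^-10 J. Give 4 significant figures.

1.332 × 10^14 J/m³

[E]/[L]³ = [E]⁴/(ℏc)³; restore (ℏc)⁻³.
1 GeV⁴ → 1/(ℏc)³ × (1 GeV in J)⁴ = 2.082 × 10^37 J/m³.
Convert the energy scale: 6.40 keV⁴ = 6.40 × 10^-24 GeV⁴.
Result: 6.40 × 10^-24 × 2.082 × 10^37 = 1.332 × 10^14 J/m³.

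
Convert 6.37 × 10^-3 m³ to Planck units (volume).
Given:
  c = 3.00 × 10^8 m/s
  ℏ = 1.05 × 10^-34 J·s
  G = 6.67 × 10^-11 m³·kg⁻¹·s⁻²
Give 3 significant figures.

Planck volume: V_P = (ℏG/c³)^(3/2) = 4.18 × 10^-105 m³.
6.37 × 10^-3 / 4.18 × 10^-105 = 1.52 × 10^102

1.52 × 10^102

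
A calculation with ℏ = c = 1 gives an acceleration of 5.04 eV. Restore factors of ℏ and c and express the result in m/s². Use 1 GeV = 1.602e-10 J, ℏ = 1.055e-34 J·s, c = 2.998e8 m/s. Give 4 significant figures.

2.294e24 m/s²

Acceleration is [L]/[T]² = c·[E]/ℏ.
1 GeV → c/ℏ × (1 GeV in J) = 4.552e32 m/s².
Convert the energy scale: 5.04 eV = 5.04e-9 GeV.
Result: 5.04e-9 × 4.552e32 = 2.294e24 m/s².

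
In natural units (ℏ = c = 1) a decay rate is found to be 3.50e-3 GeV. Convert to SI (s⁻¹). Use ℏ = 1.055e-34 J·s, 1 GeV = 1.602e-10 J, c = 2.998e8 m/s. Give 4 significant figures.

5.315e21 s⁻¹

A rate is [E]/ℏ; divide by ℏ.
1 GeV → 1/ℏ × (1 GeV in J) = 1.518e24 s⁻¹.
Result: 3.50e-3 × 1.518e24 = 5.315e21 s⁻¹.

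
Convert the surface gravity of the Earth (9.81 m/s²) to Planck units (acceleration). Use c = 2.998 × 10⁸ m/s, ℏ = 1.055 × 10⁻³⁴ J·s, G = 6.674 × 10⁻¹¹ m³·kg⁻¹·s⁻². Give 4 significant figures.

1.764 × 10⁻⁵¹

Planck acceleration: a_P = √(c⁷/(ℏG)) = 5.560 × 10⁵¹ m/s².
9.81 / 5.560 × 10⁵¹ = 1.764 × 10⁻⁵¹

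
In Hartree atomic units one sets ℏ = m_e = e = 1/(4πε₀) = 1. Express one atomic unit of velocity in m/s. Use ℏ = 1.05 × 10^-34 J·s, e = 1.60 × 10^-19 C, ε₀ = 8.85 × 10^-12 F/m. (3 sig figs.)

2.19 × 10^6 m/s

v_au = e²/(4πε₀ℏ)
  = 2.56 × 10^-38 / 1.17 × 10^-44
  = 2.19 × 10^6 m/s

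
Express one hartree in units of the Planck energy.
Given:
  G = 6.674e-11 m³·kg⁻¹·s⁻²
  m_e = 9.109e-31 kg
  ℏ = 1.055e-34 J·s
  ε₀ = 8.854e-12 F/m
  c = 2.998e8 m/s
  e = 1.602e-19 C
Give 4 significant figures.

2.225e-27

hartree: E_h = m_e e⁴/(4πε₀ℏ)² = 4.354e-18 J
Planck energy: E_P = √(ℏc⁵/G) = 1.957e9 J
ratio = 4.354e-18 / 1.957e9 = 2.225e-27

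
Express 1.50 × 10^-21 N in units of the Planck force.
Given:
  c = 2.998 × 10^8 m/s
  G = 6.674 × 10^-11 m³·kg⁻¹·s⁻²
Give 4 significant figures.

Planck force: F_P = c⁴/G = 1.210 × 10^44 N.
1.50 × 10^-21 / 1.210 × 10^44 = 1.239 × 10^-65

1.239 × 10^-65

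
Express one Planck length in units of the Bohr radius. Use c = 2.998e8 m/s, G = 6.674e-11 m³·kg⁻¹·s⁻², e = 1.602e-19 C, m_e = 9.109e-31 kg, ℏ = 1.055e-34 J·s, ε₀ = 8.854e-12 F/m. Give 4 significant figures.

3.051e-25

Planck length: ℓ_P = √(ℏG/c³) = 1.616e-35 m
Bohr radius: a₀ = 4πε₀ℏ²/(m_e e²) = 5.297e-11 m
ratio = 1.616e-35 / 5.297e-11 = 3.051e-25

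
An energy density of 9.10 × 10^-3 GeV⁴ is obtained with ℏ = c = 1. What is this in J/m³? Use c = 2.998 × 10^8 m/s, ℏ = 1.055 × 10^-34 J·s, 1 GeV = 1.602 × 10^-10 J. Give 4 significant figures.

1.894 × 10^35 J/m³

[E]/[L]³ = [E]⁴/(ℏc)³; restore (ℏc)⁻³.
1 GeV⁴ → 1/(ℏc)³ × (1 GeV in J)⁴ = 2.082 × 10^37 J/m³.
Result: 9.10 × 10^-3 × 2.082 × 10^37 = 1.894 × 10^35 J/m³.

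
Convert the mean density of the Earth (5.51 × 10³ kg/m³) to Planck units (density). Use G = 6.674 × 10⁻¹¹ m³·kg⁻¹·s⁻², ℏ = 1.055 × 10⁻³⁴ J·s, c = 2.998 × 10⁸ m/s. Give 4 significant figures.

1.069 × 10⁻⁹³

Planck density: ρ_P = c⁵/(ℏG²) = 5.154 × 10⁹⁶ kg/m³.
5.51 × 10³ / 5.154 × 10⁹⁶ = 1.069 × 10⁻⁹³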